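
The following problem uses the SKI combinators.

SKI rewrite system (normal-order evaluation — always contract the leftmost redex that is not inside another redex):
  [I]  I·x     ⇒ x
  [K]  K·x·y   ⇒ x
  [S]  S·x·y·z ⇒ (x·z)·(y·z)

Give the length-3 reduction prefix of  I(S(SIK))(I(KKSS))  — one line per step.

  start: I(S(SIK))(I(KKSS))
  step 1: S(SIK)(I(KKSS))
  step 2: S(SIK)(KKSS)
  step 3: S(SIK)(KS)

Answer: after 3 steps: S(SIK)(KS)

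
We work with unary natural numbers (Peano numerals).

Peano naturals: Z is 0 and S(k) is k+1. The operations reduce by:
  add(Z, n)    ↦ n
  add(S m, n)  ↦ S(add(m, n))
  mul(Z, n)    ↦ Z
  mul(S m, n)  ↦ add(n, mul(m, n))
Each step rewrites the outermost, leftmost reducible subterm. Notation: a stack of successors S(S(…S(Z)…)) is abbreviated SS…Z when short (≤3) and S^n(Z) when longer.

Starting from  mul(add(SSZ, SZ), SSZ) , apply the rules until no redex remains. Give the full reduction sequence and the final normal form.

  start: mul(add(SSZ, SZ), SSZ)
  step 1: mul(S(add(SZ, SZ)), SSZ)
  step 2: add(SSZ, mul(add(SZ, SZ), SSZ))
  step 3: S(add(SZ, mul(add(SZ, SZ), SSZ)))
  step 4: S(S(add(Z, mul(add(SZ, SZ), SSZ))))
  step 5: S(S(mul(add(SZ, SZ), SSZ)))
  step 6: S(S(mul(S(add(Z, SZ)), SSZ)))
  step 7: S(S(add(SSZ, mul(add(Z, SZ), SSZ))))
  step 8: S(S(S(add(SZ, mul(add(Z, SZ), SSZ)))))
  step 9: S(S(S(S(add(Z, mul(add(Z, SZ), SSZ))))))
  step 10: S(S(S(S(mul(add(Z, SZ), SSZ)))))
  step 11: S(S(S(S(mul(SZ, SSZ)))))
  step 12: S(S(S(S(add(SSZ, mul(Z, SSZ))))))
  step 13: S(S(S(S(S(add(SZ, mul(Z, SSZ)))))))
  step 14: S(S(S(S(S(S(add(Z, mul(Z, SSZ))))))))
  step 15: S(S(S(S(S(S(mul(Z, SSZ)))))))
  step 16: S^6(Z)

Answer: normal form = S^6(Z)  (in 16 steps)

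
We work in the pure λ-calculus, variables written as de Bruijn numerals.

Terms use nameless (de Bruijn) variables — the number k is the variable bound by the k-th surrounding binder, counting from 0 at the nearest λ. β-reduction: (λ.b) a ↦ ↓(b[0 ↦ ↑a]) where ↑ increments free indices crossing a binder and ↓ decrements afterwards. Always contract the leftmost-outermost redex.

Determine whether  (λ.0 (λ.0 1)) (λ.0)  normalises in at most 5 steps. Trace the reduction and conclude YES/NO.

  start: (λ.0 (λ.0 1)) (λ.0)
  →1  (λ.0) (λ.0 (λ.0))
  →2  λ.0 (λ.0)

Answer: YES — reaches normal form λ.0 (λ.0) in 2 ≤ 5 steps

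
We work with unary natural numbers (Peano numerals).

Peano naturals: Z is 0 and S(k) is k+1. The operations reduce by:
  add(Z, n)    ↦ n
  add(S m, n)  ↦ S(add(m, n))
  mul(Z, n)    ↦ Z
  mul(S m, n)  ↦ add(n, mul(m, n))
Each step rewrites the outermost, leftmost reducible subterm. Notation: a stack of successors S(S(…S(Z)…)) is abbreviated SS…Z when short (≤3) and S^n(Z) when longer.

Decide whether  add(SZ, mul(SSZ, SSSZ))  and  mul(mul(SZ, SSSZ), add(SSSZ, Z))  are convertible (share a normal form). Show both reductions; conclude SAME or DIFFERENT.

Term A:
  start: add(SZ, mul(SSZ, SSSZ))
  step 1: S(add(Z, mul(SSZ, SSSZ)))
  step 2: S(mul(SSZ, SSSZ))
  step 3: S(add(SSSZ, mul(SZ, SSSZ)))
  step 4: S(S(add(SSZ, mul(SZ, SSSZ))))
  step 5: S(S(S(add(SZ, mul(SZ, SSSZ)))))
  step 6: S(S(S(S(add(Z, mul(SZ, SSSZ))))))
  step 7: S(S(S(S(mul(SZ, SSSZ)))))
  step 8: S(S(S(S(add(SSSZ, mul(Z, SSSZ))))))
  step 9: S(S(S(S(S(add(SSZ, mul(Z, SSSZ)))))))
  step 10: S(S(S(S(S(S(add(SZ, mul(Z, SSSZ))))))))
  step 11: S(S(S(S(S(S(S(add(Z, mul(Z, SSSZ)))))))))
  step 12: S(S(S(S(S(S(S(mul(Z, SSSZ))))))))
  step 13: S^7(Z)

Term B:
  start: mul(mul(SZ, SSSZ), add(SSSZ, Z))
  step 1: mul(add(SSSZ, mul(Z, SSSZ)), add(SSSZ, Z))
  step 2: mul(S(add(SSZ, mul(Z, SSSZ))), add(SSSZ, Z))
  step 3: add(add(SSSZ, Z), mul(add(SSZ, mul(Z, SSSZ)), add(SSSZ, Z)))
  step 4: add(S(add(SSZ, Z)), mul(add(SSZ, mul(Z, SSSZ)), add(SSSZ, Z)))
  step 5: S(add(add(SSZ, Z), mul(add(SSZ, mul(Z, SSSZ)), add(SSSZ, Z))))
  step 6: S(add(S(add(SZ, Z)), mul(add(SSZ, mul(Z, SSSZ)), add(SSSZ, Z))))
  step 7: S(S(add(add(SZ, Z), mul(add(SSZ, mul(Z, SSSZ)), add(SSSZ, Z)))))
  step 8: S(S(add(S(add(Z, Z)), mul(add(SSZ, mul(Z, SSSZ)), add(SSSZ, Z)))))
  step 9: S(S(S(add(add(Z, Z), mul(add(SSZ, mul(Z, SSSZ)), add(SSSZ, Z))))))
  step 10: S(S(S(add(Z, mul(add(SSZ, mul(Z, SSSZ)), add(SSSZ, Z))))))
  step 11: S(S(S(mul(add(SSZ, mul(Z, SSSZ)), add(SSSZ, Z)))))
  step 12: S(S(S(mul(S(add(SZ, mul(Z, SSSZ))), add(SSSZ, Z)))))
  step 13: S(S(S(add(add(SSSZ, Z), mul(add(SZ, mul(Z, SSSZ)), add(SSSZ, Z))))))
  step 14: S(S(S(add(S(add(SSZ, Z)), mul(add(SZ, mul(Z, SSSZ)), add(SSSZ, Z))))))
  step 15: S(S(S(S(add(add(SSZ, Z), mul(add(SZ, mul(Z, SSSZ)), add(SSSZ, Z)))))))
  step 16: S(S(S(S(add(S(add(SZ, Z)), mul(add(SZ, mul(Z, SSSZ)), add(SSSZ, Z)))))))
  step 17: S(S(S(S(S(add(add(SZ, Z), mul(add(SZ, mul(Z, SSSZ)), add(SSSZ, Z))))))))
  step 18: S(S(S(S(S(add(S(add(Z, Z)), mul(add(SZ, mul(Z, SSSZ)), add(SSSZ, Z))))))))
  step 19: S(S(S(S(S(S(add(add(Z, Z), mul(add(SZ, mul(Z, SSSZ)), add(SSSZ, Z)))))))))
  step 20: S(S(S(S(S(S(add(Z, mul(add(SZ, mul(Z, SSSZ)), add(SSSZ, Z)))))))))
  step 21: S(S(S(S(S(S(mul(add(SZ, mul(Z, SSSZ)), add(SSSZ, Z))))))))
  step 22: S(S(S(S(S(S(mul(S(add(Z, mul(Z, SSSZ))), add(SSSZ, Z))))))))
  step 23: S(S(S(S(S(S(add(add(SSSZ, Z), mul(add(Z, mul(Z, SSSZ)), add(SSSZ, Z)))))))))
  step 24: S(S(S(S(S(S(add(S(add(SSZ, Z)), mul(add(Z, mul(Z, SSSZ)), add(SSSZ, Z)))))))))
  step 25: S(S(S(S(S(S(S(add(add(SSZ, Z), mul(add(Z, mul(Z, SSSZ)), add(SSSZ, Z))))))))))
  step 26: S(S(S(S(S(S(S(add(S(add(SZ, Z)), mul(add(Z, mul(Z, SSSZ)), add(SSSZ, Z))))))))))
  step 27: S(S(S(S(S(S(S(S(add(add(SZ, Z), mul(add(Z, mul(Z, SSSZ)), add(SSSZ, Z)))))))))))
  step 28: S(S(S(S(S(S(S(S(add(S(add(Z, Z)), mul(add(Z, mul(Z, SSSZ)), add(SSSZ, Z)))))))))))
  step 29: S(S(S(S(S(S(S(S(S(add(add(Z, Z), mul(add(Z, mul(Z, SSSZ)), add(SSSZ, Z))))))))))))
  step 30: S(S(S(S(S(S(S(S(S(add(Z, mul(add(Z, mul(Z, SSSZ)), add(SSSZ, Z))))))))))))
  step 31: S(S(S(S(S(S(S(S(S(mul(add(Z, mul(Z, SSSZ)), add(SSSZ, Z)))))))))))
  step 32: S(S(S(S(S(S(S(S(S(mul(mul(Z, SSSZ), add(SSSZ, Z)))))))))))
  step 33: S(S(S(S(S(S(S(S(S(mul(Z, add(SSSZ, Z)))))))))))
  step 34: S^9(Z)

Answer: DIFFERENT — A ⇓ S^7(Z), B ⇓ S^9(Z)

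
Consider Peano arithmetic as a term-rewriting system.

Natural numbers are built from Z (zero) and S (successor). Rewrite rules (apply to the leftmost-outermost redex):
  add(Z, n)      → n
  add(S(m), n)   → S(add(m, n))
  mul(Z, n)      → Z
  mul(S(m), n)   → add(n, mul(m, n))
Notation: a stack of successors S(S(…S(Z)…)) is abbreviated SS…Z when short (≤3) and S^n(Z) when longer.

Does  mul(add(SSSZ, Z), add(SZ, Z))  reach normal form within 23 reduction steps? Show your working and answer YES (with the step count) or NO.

  start: mul(add(SSSZ, Z), add(SZ, Z))
  [1] mul(S(add(SSZ, Z)), add(SZ, Z))
  [2] add(add(SZ, Z), mul(add(SSZ, Z), add(SZ, Z)))
  [3] add(S(add(Z, Z)), mul(add(SSZ, Z), add(SZ, Z)))
  [4] S(add(add(Z, Z), mul(add(SSZ, Z), add(SZ, Z))))
  [5] S(add(Z, mul(add(SSZ, Z), add(SZ, Z))))
  [6] S(mul(add(SSZ, Z), add(SZ, Z)))
  [7] S(mul(S(add(SZ, Z)), add(SZ, Z)))
  [8] S(add(add(SZ, Z), mul(add(SZ, Z), add(SZ, Z))))
  [9] S(add(S(add(Z, Z)), mul(add(SZ, Z), add(SZ, Z))))
  [10] S(S(add(add(Z, Z), mul(add(SZ, Z), add(SZ, Z)))))
  [11] S(S(add(Z, mul(add(SZ, Z), add(SZ, Z)))))
  [12] S(S(mul(add(SZ, Z), add(SZ, Z))))
  [13] S(S(mul(S(add(Z, Z)), add(SZ, Z))))
  [14] S(S(add(add(SZ, Z), mul(add(Z, Z), add(SZ, Z)))))
  [15] S(S(add(S(add(Z, Z)), mul(add(Z, Z), add(SZ, Z)))))
  [16] S(S(S(add(add(Z, Z), mul(add(Z, Z), add(SZ, Z))))))
  [17] S(S(S(add(Z, mul(add(Z, Z), add(SZ, Z))))))
  [18] S(S(S(mul(add(Z, Z), add(SZ, Z)))))
  [19] S(S(S(mul(Z, add(SZ, Z)))))
  [20] SSSZ

Answer: YES — reaches normal form SSSZ in 20 ≤ 23 steps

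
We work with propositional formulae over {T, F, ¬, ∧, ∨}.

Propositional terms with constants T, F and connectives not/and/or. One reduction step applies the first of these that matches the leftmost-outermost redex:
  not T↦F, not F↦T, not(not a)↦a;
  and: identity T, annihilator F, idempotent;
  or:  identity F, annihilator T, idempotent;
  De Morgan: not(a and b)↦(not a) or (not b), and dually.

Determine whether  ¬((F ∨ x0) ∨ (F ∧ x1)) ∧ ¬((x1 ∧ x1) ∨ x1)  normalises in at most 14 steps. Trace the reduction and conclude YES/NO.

  start: ¬((F ∨ x0) ∨ (F ∧ x1)) ∧ ¬((x1 ∧ x1) ∨ x1)
  step 1: (¬(F ∨ x0) ∧ ¬(F ∧ x1)) ∧ ¬((x1 ∧ x1) ∨ x1)
  step 2: ((¬F ∧ ¬x0) ∧ ¬(F ∧ x1)) ∧ ¬((x1 ∧ x1) ∨ x1)
  step 3: ((T ∧ ¬x0) ∧ ¬(F ∧ x1)) ∧ ¬((x1 ∧ x1) ∨ x1)
  step 4: (¬x0 ∧ ¬(F ∧ x1)) ∧ ¬((x1 ∧ x1) ∨ x1)
  step 5: (¬x0 ∧ (¬F ∨ ¬x1)) ∧ ¬((x1 ∧ x1) ∨ x1)
  step 6: (¬x0 ∧ (T ∨ ¬x1)) ∧ ¬((x1 ∧ x1) ∨ x1)
  step 7: (¬x0 ∧ T) ∧ ¬((x1 ∧ x1) ∨ x1)
  step 8: ¬x0 ∧ ¬((x1 ∧ x1) ∨ x1)
  step 9: ¬x0 ∧ (¬(x1 ∧ x1) ∧ ¬x1)
  step 10: ¬x0 ∧ ((¬x1 ∨ ¬x1) ∧ ¬x1)
  step 11: ¬x0 ∧ (¬x1 ∧ ¬x1)
  step 12: ¬x0 ∧ ¬x1

Answer: YES — reaches normal form ¬x0 ∧ ¬x1 in 12 ≤ 14 steps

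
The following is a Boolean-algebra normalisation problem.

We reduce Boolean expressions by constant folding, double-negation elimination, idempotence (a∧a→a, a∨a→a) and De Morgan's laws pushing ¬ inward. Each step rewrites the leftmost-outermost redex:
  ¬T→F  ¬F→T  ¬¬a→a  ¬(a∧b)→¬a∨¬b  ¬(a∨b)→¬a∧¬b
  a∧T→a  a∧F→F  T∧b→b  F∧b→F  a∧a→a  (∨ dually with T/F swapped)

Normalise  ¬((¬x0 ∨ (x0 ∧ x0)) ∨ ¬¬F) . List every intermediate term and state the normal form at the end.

  start: ¬((¬x0 ∨ (x0 ∧ x0)) ∨ ¬¬F)
  →1  ¬(¬x0 ∨ (x0 ∧ x0)) ∧ ¬¬¬F
  →2  (¬¬x0 ∧ ¬(x0 ∧ x0)) ∧ ¬¬¬F
  →3  (x0 ∧ ¬(x0 ∧ x0)) ∧ ¬¬¬F
  →4  (x0 ∧ (¬x0 ∨ ¬x0)) ∧ ¬¬¬F
  →5  (x0 ∧ ¬x0) ∧ ¬¬¬F
  →6  (x0 ∧ ¬x0) ∧ ¬F
  →7  (x0 ∧ ¬x0) ∧ T
  →8  x0 ∧ ¬x0

Answer: normal form = x0 ∧ ¬x0  (in 8 steps)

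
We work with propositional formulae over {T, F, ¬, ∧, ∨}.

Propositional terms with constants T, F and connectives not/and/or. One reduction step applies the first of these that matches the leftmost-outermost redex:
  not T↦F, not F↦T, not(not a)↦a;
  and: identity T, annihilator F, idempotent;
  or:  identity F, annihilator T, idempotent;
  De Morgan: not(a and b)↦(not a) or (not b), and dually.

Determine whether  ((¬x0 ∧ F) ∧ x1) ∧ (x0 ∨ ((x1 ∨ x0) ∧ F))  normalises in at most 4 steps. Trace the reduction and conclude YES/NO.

Answer: YES — reaches normal form F in 3 ≤ 4 steps

Derivation:
  start: ((¬x0 ∧ F) ∧ x1) ∧ (x0 ∨ ((x1 ∨ x0) ∧ F))
  step 1: (F ∧ x1) ∧ (x0 ∨ ((x1 ∨ x0) ∧ F))
  step 2: F ∧ (x0 ∨ ((x1 ∨ x0) ∧ F))
  step 3: F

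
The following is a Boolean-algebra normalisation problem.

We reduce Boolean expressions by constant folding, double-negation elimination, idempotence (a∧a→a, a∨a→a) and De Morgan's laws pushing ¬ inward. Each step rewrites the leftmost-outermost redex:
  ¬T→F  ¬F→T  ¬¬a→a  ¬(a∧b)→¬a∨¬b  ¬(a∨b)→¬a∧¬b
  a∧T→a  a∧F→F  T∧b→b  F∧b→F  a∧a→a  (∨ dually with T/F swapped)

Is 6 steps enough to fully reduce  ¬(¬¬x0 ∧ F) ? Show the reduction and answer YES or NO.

  start: ¬(¬¬x0 ∧ F)
  step 1: ¬¬¬x0 ∨ ¬F
  step 2: ¬x0 ∨ ¬F
  step 3: ¬x0 ∨ T
  step 4: T

Answer: YES — reaches normal form T in 4 ≤ 6 steps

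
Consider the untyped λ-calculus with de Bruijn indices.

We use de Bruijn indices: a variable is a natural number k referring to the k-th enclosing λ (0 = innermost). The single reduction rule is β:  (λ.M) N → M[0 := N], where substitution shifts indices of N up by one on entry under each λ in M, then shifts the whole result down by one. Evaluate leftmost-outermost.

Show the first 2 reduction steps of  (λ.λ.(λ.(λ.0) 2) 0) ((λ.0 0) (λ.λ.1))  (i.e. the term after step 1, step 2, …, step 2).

Answer: after 2 steps: λ.(λ.0) ((λ.0 0) (λ.λ.1))

Reduction:
  start: (λ.λ.(λ.(λ.0) 2) 0) ((λ.0 0) (λ.λ.1))
  [1] λ.(λ.(λ.0) ((λ.0 0) (λ.λ.1))) 0
  [2] λ.(λ.0) ((λ.0 0) (λ.λ.1))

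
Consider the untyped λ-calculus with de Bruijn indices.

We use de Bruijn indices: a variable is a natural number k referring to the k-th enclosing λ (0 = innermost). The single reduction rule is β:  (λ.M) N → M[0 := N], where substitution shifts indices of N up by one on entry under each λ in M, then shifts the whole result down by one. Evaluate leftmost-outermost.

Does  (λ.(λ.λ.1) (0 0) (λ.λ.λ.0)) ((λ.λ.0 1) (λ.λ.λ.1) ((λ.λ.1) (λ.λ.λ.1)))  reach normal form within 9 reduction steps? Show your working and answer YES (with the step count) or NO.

  start: (λ.(λ.λ.1) (0 0) (λ.λ.λ.0)) ((λ.λ.0 1) (λ.λ.λ.1) ((λ.λ.1) (λ.λ.λ.1)))
  step 1: (λ.λ.1) ((λ.λ.0 1) (λ.λ.λ.1) ((λ.λ.1) (λ.λ.λ.1)) ((λ.λ.0 1) (λ.λ.λ.1) ((λ.λ.1) (λ.λ.λ.1)))) (λ.λ.λ.0)
  step 2: (λ.(λ.λ.0 1) (λ.λ.λ.1) ((λ.λ.1) (λ.λ.λ.1)) ((λ.λ.0 1) (λ.λ.λ.1) ((λ.λ.1) (λ.λ.λ.1)))) (λ.λ.λ.0)
  step 3: (λ.λ.0 1) (λ.λ.λ.1) ((λ.λ.1) (λ.λ.λ.1)) ((λ.λ.0 1) (λ.λ.λ.1) ((λ.λ.1) (λ.λ.λ.1)))
  step 4: (λ.0 (λ.λ.λ.1)) ((λ.λ.1) (λ.λ.λ.1)) ((λ.λ.0 1) (λ.λ.λ.1) ((λ.λ.1) (λ.λ.λ.1)))
  step 5: (λ.λ.1) (λ.λ.λ.1) (λ.λ.λ.1) ((λ.λ.0 1) (λ.λ.λ.1) ((λ.λ.1) (λ.λ.λ.1)))
  step 6: (λ.λ.λ.λ.1) (λ.λ.λ.1) ((λ.λ.0 1) (λ.λ.λ.1) ((λ.λ.1) (λ.λ.λ.1)))
  step 7: (λ.λ.λ.1) ((λ.λ.0 1) (λ.λ.λ.1) ((λ.λ.1) (λ.λ.λ.1)))
  step 8: λ.λ.1

Answer: YES — reaches normal form λ.λ.1 in 8 ≤ 9 steps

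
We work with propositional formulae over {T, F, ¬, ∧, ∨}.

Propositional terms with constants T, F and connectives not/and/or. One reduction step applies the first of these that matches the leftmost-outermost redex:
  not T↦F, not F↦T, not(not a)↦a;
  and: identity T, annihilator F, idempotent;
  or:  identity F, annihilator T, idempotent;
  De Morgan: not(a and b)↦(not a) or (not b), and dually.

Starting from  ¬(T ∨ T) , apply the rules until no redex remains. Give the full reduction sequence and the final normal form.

  start: ¬(T ∨ T)
  [1] ¬T ∧ ¬T
  [2] ¬T
  [3] F

Answer: normal form = F  (in 3 steps)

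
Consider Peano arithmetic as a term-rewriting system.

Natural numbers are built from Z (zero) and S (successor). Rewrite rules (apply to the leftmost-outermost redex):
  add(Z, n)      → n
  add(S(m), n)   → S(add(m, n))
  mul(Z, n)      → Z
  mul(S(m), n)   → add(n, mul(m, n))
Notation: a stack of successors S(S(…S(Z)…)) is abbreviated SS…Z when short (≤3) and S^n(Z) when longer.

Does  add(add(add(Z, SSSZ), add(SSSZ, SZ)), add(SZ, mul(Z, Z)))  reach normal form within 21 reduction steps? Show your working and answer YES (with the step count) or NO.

Answer: YES — reaches normal form S^8(Z) in 20 ≤ 21 steps

Working:
  start: add(add(add(Z, SSSZ), add(SSSZ, SZ)), add(SZ, mul(Z, Z)))
  →1  add(add(SSSZ, add(SSSZ, SZ)), add(SZ, mul(Z, Z)))
  →2  add(S(add(SSZ, add(SSSZ, SZ))), add(SZ, mul(Z, Z)))
  →3  S(add(add(SSZ, add(SSSZ, SZ)), add(SZ, mul(Z, Z))))
  →4  S(add(S(add(SZ, add(SSSZ, SZ))), add(SZ, mul(Z, Z))))
  →5  S(S(add(add(SZ, add(SSSZ, SZ)), add(SZ, mul(Z, Z)))))
  →6  S(S(add(S(add(Z, add(SSSZ, SZ))), add(SZ, mul(Z, Z)))))
  →7  S(S(S(add(add(Z, add(SSSZ, SZ)), add(SZ, mul(Z, Z))))))
  →8  S(S(S(add(add(SSSZ, SZ), add(SZ, mul(Z, Z))))))
  →9  S(S(S(add(S(add(SSZ, SZ)), add(SZ, mul(Z, Z))))))
  →10  S(S(S(S(add(add(SSZ, SZ), add(SZ, mul(Z, Z)))))))
  →11  S(S(S(S(add(S(add(SZ, SZ)), add(SZ, mul(Z, Z)))))))
  →12  S(S(S(S(S(add(add(SZ, SZ), add(SZ, mul(Z, Z))))))))
  →13  S(S(S(S(S(add(S(add(Z, SZ)), add(SZ, mul(Z, Z))))))))
  →14  S(S(S(S(S(S(add(add(Z, SZ), add(SZ, mul(Z, Z)))))))))
  →15  S(S(S(S(S(S(add(SZ, add(SZ, mul(Z, Z)))))))))
  →16  S(S(S(S(S(S(S(add(Z, add(SZ, mul(Z, Z))))))))))
  →17  S(S(S(S(S(S(S(add(SZ, mul(Z, Z)))))))))
  →18  S(S(S(S(S(S(S(S(add(Z, mul(Z, Z))))))))))
  →19  S(S(S(S(S(S(S(S(mul(Z, Z)))))))))
  →20  S^8(Z)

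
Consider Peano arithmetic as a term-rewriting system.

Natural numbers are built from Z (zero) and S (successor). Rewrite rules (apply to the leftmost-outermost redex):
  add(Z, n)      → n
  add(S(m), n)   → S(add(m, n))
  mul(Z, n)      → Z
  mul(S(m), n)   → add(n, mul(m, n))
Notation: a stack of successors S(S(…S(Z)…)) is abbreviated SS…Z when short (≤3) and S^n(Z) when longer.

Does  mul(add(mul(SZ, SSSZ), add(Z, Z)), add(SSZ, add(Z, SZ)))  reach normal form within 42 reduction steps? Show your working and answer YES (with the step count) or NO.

  start: mul(add(mul(SZ, SSSZ), add(Z, Z)), add(SSZ, add(Z, SZ)))
  [1] mul(add(add(SSSZ, mul(Z, SSSZ)), add(Z, Z)), add(SSZ, add(Z, SZ)))
  [2] mul(add(S(add(SSZ, mul(Z, SSSZ))), add(Z, Z)), add(SSZ, add(Z, SZ)))
  [3] mul(S(add(add(SSZ, mul(Z, SSSZ)), add(Z, Z))), add(SSZ, add(Z, SZ)))
  [4] add(add(SSZ, add(Z, SZ)), mul(add(add(SSZ, mul(Z, SSSZ)), add(Z, Z)), add(SSZ, add(Z, SZ))))
  [5] add(S(add(SZ, add(Z, SZ))), mul(add(add(SSZ, mul(Z, SSSZ)), add(Z, Z)), add(SSZ, add(Z, SZ))))
  [6] S(add(add(SZ, add(Z, SZ)), mul(add(add(SSZ, mul(Z, SSSZ)), add(Z, Z)), add(SSZ, add(Z, SZ)))))
  [7] S(add(S(add(Z, add(Z, SZ))), mul(add(add(SSZ, mul(Z, SSSZ)), add(Z, Z)), add(SSZ, add(Z, SZ)))))
  [8] S(S(add(add(Z, add(Z, SZ)), mul(add(add(SSZ, mul(Z, SSSZ)), add(Z, Z)), add(SSZ, add(Z, SZ))))))
  [9] S(S(add(add(Z, SZ), mul(add(add(SSZ, mul(Z, SSSZ)), add(Z, Z)), add(SSZ, add(Z, SZ))))))
  [10] S(S(add(SZ, mul(add(add(SSZ, mul(Z, SSSZ)), add(Z, Z)), add(SSZ, add(Z, SZ))))))
  [11] S(S(S(add(Z, mul(add(add(SSZ, mul(Z, SSSZ)), add(Z, Z)), add(SSZ, add(Z, SZ)))))))
  [12] S(S(S(mul(add(add(SSZ, mul(Z, SSSZ)), add(Z, Z)), add(SSZ, add(Z, SZ))))))
  [13] S(S(S(mul(add(S(add(SZ, mul(Z, SSSZ))), add(Z, Z)), add(SSZ, add(Z, SZ))))))
  [14] S(S(S(mul(S(add(add(SZ, mul(Z, SSSZ)), add(Z, Z))), add(SSZ, add(Z, SZ))))))
  [15] S(S(S(add(add(SSZ, add(Z, SZ)), mul(add(add(SZ, mul(Z, SSSZ)), add(Z, Z)), add(SSZ, add(Z, SZ)))))))
  [16] S(S(S(add(S(add(SZ, add(Z, SZ))), mul(add(add(SZ, mul(Z, SSSZ)), add(Z, Z)), add(SSZ, add(Z, SZ)))))))
  [17] S(S(S(S(add(add(SZ, add(Z, SZ)), mul(add(add(SZ, mul(Z, SSSZ)), add(Z, Z)), add(SSZ, add(Z, SZ))))))))
  [18] S(S(S(S(add(S(add(Z, add(Z, SZ))), mul(add(add(SZ, mul(Z, SSSZ)), add(Z, Z)), add(SSZ, add(Z, SZ))))))))
  [19] S(S(S(S(S(add(add(Z, add(Z, SZ)), mul(add(add(SZ, mul(Z, SSSZ)), add(Z, Z)), add(SSZ, add(Z, SZ)))))))))
  [20] S(S(S(S(S(add(add(Z, SZ), mul(add(add(SZ, mul(Z, SSSZ)), add(Z, Z)), add(SSZ, add(Z, SZ)))))))))
  [21] S(S(S(S(S(add(SZ, mul(add(add(SZ, mul(Z, SSSZ)), add(Z, Z)), add(SSZ, add(Z, SZ)))))))))
  [22] S(S(S(S(S(S(add(Z, mul(add(add(SZ, mul(Z, SSSZ)), add(Z, Z)), add(SSZ, add(Z, SZ))))))))))
  [23] S(S(S(S(S(S(mul(add(add(SZ, mul(Z, SSSZ)), add(Z, Z)), add(SSZ, add(Z, SZ)))))))))
  [24] S(S(S(S(S(S(mul(add(S(add(Z, mul(Z, SSSZ))), add(Z, Z)), add(SSZ, add(Z, SZ)))))))))
  [25] S(S(S(S(S(S(mul(S(add(add(Z, mul(Z, SSSZ)), add(Z, Z))), add(SSZ, add(Z, SZ)))))))))
  [26] S(S(S(S(S(S(add(add(SSZ, add(Z, SZ)), mul(add(add(Z, mul(Z, SSSZ)), add(Z, Z)), add(SSZ, add(Z, SZ))))))))))
  [27] S(S(S(S(S(S(add(S(add(SZ, add(Z, SZ))), mul(add(add(Z, mul(Z, SSSZ)), add(Z, Z)), add(SSZ, add(Z, SZ))))))))))
  [28] S(S(S(S(S(S(S(add(add(SZ, add(Z, SZ)), mul(add(add(Z, mul(Z, SSSZ)), add(Z, Z)), add(SSZ, add(Z, SZ)))))))))))
  [29] S(S(S(S(S(S(S(add(S(add(Z, add(Z, SZ))), mul(add(add(Z, mul(Z, SSSZ)), add(Z, Z)), add(SSZ, add(Z, SZ)))))))))))
  [30] S(S(S(S(S(S(S(S(add(add(Z, add(Z, SZ)), mul(add(add(Z, mul(Z, SSSZ)), add(Z, Z)), add(SSZ, add(Z, SZ))))))))))))
  [31] S(S(S(S(S(S(S(S(add(add(Z, SZ), mul(add(add(Z, mul(Z, SSSZ)), add(Z, Z)), add(SSZ, add(Z, SZ))))))))))))
  [32] S(S(S(S(S(S(S(S(add(SZ, mul(add(add(Z, mul(Z, SSSZ)), add(Z, Z)), add(SSZ, add(Z, SZ))))))))))))
  [33] S(S(S(S(S(S(S(S(S(add(Z, mul(add(add(Z, mul(Z, SSSZ)), add(Z, Z)), add(SSZ, add(Z, SZ)))))))))))))
  [34] S(S(S(S(S(S(S(S(S(mul(add(add(Z, mul(Z, SSSZ)), add(Z, Z)), add(SSZ, add(Z, SZ))))))))))))
  [35] S(S(S(S(S(S(S(S(S(mul(add(mul(Z, SSSZ), add(Z, Z)), add(SSZ, add(Z, SZ))))))))))))
  [36] S(S(S(S(S(S(S(S(S(mul(add(Z, add(Z, Z)), add(SSZ, add(Z, SZ))))))))))))
  [37] S(S(S(S(S(S(S(S(S(mul(add(Z, Z), add(SSZ, add(Z, SZ))))))))))))
  [38] S(S(S(S(S(S(S(S(S(mul(Z, add(SSZ, add(Z, SZ))))))))))))
  [39] S^9(Z)

Answer: YES — reaches normal form S^9(Z) in 39 ≤ 42 steps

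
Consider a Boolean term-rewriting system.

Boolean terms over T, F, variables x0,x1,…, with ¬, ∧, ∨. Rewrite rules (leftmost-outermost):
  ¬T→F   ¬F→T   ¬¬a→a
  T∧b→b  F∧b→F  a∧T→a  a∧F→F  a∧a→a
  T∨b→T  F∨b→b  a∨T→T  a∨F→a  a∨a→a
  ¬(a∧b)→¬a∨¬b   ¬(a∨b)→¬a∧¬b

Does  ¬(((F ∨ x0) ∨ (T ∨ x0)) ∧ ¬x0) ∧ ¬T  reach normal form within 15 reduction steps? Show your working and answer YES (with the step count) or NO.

Answer: YES — reaches normal form F in 13 ≤ 15 steps

Working:
  start: ¬(((F ∨ x0) ∨ (T ∨ x0)) ∧ ¬x0) ∧ ¬T
  [1] (¬((F ∨ x0) ∨ (T ∨ x0)) ∨ ¬¬x0) ∧ ¬T
  [2] ((¬(F ∨ x0) ∧ ¬(T ∨ x0)) ∨ ¬¬x0) ∧ ¬T
  [3] (((¬F ∧ ¬x0) ∧ ¬(T ∨ x0)) ∨ ¬¬x0) ∧ ¬T
  [4] (((T ∧ ¬x0) ∧ ¬(T ∨ x0)) ∨ ¬¬x0) ∧ ¬T
  [5] ((¬x0 ∧ ¬(T ∨ x0)) ∨ ¬¬x0) ∧ ¬T
  [6] ((¬x0 ∧ (¬T ∧ ¬x0)) ∨ ¬¬x0) ∧ ¬T
  [7] ((¬x0 ∧ (F ∧ ¬x0)) ∨ ¬¬x0) ∧ ¬T
  [8] ((¬x0 ∧ F) ∨ ¬¬x0) ∧ ¬T
  [9] (F ∨ ¬¬x0) ∧ ¬T
  [10] ¬¬x0 ∧ ¬T
  [11] x0 ∧ ¬T
  [12] x0 ∧ F
  [13] F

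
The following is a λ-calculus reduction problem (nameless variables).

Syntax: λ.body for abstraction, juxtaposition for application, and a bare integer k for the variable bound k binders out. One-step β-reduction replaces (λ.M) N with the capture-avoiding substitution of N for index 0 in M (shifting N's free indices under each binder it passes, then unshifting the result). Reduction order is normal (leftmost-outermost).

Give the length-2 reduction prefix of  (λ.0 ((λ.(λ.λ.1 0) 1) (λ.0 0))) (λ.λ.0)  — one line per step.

  start: (λ.0 ((λ.(λ.λ.1 0) 1) (λ.0 0))) (λ.λ.0)
  step 1: (λ.λ.0) ((λ.(λ.λ.1 0) (λ.λ.0)) (λ.0 0))
  step 2: λ.0

Answer: after 2 steps: λ.0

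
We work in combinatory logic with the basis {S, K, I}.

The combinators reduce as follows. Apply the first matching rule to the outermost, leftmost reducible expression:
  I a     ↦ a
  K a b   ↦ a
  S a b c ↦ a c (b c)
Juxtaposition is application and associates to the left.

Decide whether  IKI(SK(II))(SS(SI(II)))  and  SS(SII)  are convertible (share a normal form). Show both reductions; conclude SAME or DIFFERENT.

Term A:
  start: IKI(SK(II))(SS(SI(II)))
  step 1: KI(SK(II))(SS(SI(II)))
  step 2: I(SS(SI(II)))
  step 3: SS(SI(II))
  step 4: SS(SII)

Term B:
  start: SS(SII)

Answer: SAME — A ⇓ SS(SII), B ⇓ SS(SII)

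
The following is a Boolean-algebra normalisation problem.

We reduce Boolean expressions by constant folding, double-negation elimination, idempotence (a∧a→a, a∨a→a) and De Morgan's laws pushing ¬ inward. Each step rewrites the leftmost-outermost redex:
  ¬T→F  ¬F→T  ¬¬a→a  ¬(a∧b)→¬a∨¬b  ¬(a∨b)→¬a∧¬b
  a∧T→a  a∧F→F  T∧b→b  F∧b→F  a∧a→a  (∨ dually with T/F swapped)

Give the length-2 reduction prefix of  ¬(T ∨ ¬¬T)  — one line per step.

  start: ¬(T ∨ ¬¬T)
  →1  ¬T ∧ ¬¬¬T
  →2  F ∧ ¬¬¬T

Answer: after 2 steps: F ∧ ¬¬¬T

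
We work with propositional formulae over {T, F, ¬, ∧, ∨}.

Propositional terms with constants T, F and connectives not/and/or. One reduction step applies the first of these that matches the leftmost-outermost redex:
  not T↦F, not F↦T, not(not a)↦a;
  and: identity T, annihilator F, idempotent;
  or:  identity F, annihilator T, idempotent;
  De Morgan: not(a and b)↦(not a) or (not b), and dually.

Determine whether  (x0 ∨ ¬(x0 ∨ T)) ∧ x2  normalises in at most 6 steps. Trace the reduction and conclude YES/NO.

  start: (x0 ∨ ¬(x0 ∨ T)) ∧ x2
  [1] (x0 ∨ (¬x0 ∧ ¬T)) ∧ x2
  [2] (x0 ∨ (¬x0 ∧ F)) ∧ x2
  [3] (x0 ∨ F) ∧ x2
  [4] x0 ∧ x2

Answer: YES — reaches normal form x0 ∧ x2 in 4 ≤ 6 steps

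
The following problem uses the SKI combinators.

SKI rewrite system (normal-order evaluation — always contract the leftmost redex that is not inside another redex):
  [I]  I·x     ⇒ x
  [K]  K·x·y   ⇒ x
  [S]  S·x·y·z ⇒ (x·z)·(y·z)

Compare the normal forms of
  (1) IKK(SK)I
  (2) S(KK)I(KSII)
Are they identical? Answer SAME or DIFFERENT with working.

Term A:
  start: IKK(SK)I
  step 1: KK(SK)I
  step 2: KI

Term B:
  start: S(KK)I(KSII)
  step 1: KK(KSII)(I(KSII))
  step 2: K(I(KSII))
  step 3: K(KSII)
  step 4: K(SI)

Answer: DIFFERENT — A ⇓ KI, B ⇓ K(SI)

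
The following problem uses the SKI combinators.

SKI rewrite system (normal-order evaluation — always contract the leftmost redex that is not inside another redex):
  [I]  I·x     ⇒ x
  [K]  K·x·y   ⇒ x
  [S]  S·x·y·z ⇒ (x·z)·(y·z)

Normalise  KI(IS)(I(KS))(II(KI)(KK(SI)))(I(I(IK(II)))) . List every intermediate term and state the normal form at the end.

Answer: normal form = S(KI)  (in 8 steps)

Working:
  start: KI(IS)(I(KS))(II(KI)(KK(SI)))(I(I(IK(II))))
  [1] I(I(KS))(II(KI)(KK(SI)))(I(I(IK(II))))
  [2] I(KS)(II(KI)(KK(SI)))(I(I(IK(II))))
  [3] KS(II(KI)(KK(SI)))(I(I(IK(II))))
  [4] S(I(I(IK(II))))
  [5] S(I(IK(II)))
  [6] S(IK(II))
  [7] S(K(II))
  [8] S(KI)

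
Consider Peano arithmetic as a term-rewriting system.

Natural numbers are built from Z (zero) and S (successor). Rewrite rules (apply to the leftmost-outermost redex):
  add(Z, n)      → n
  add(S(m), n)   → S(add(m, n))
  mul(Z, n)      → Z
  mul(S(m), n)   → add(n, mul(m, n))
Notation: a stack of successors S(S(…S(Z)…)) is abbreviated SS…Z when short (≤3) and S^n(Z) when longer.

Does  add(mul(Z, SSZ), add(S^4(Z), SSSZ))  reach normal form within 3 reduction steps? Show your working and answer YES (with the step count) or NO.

  start: add(mul(Z, SSZ), add(S^4(Z), SSSZ))
  [1] add(Z, add(S^4(Z), SSSZ))
  [2] add(S^4(Z), SSSZ)
  [3] S(add(SSSZ, SSSZ))

Answer: NO — after 3 steps the term is S(add(SSSZ, SSSZ)), not yet normal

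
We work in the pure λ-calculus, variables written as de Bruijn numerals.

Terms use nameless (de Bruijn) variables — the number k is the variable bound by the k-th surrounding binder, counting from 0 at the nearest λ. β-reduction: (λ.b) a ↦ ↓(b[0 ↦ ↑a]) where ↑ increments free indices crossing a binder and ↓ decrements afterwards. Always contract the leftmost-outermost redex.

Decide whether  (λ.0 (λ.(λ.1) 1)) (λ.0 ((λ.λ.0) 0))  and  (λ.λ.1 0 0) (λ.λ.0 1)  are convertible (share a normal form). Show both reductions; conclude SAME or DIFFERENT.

Term A:
  start: (λ.0 (λ.(λ.1) 1)) (λ.0 ((λ.λ.0) 0))
  →1  (λ.0 ((λ.λ.0) 0)) (λ.(λ.1) (λ.0 ((λ.λ.0) 0)))
  →2  (λ.(λ.1) (λ.0 ((λ.λ.0) 0))) ((λ.λ.0) (λ.(λ.1) (λ.0 ((λ.λ.0) 0))))
  →3  (λ.(λ.λ.0) (λ.(λ.1) (λ.0 ((λ.λ.0) 0)))) (λ.0 ((λ.λ.0) 0))
  →4  (λ.λ.0) (λ.(λ.1) (λ.0 ((λ.λ.0) 0)))
  →5  λ.0

Term B:
  start: (λ.λ.1 0 0) (λ.λ.0 1)
  →1  λ.(λ.λ.0 1) 0 0
  →2  λ.(λ.0 1) 0
  →3  λ.0 0

Answer: DIFFERENT — A ⇓ λ.0, B ⇓ λ.0 0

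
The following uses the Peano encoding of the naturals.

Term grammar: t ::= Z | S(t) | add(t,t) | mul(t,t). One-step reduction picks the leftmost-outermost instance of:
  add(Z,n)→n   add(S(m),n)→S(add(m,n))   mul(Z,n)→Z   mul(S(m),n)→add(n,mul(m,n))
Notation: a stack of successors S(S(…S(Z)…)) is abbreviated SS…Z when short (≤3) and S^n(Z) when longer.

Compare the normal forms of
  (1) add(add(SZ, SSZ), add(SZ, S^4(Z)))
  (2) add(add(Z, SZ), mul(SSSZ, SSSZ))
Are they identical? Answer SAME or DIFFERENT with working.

Term A:
  start: add(add(SZ, SSZ), add(SZ, S^4(Z)))
  step 1: add(S(add(Z, SSZ)), add(SZ, S^4(Z)))
  step 2: S(add(add(Z, SSZ), add(SZ, S^4(Z))))
  step 3: S(add(SSZ, add(SZ, S^4(Z))))
  step 4: S(S(add(SZ, add(SZ, S^4(Z)))))
  step 5: S(S(S(add(Z, add(SZ, S^4(Z))))))
  step 6: S(S(S(add(SZ, S^4(Z)))))
  step 7: S(S(S(S(add(Z, S^4(Z))))))
  step 8: S^8(Z)

Term B:
  start: add(add(Z, SZ), mul(SSSZ, SSSZ))
  step 1: add(SZ, mul(SSSZ, SSSZ))
  step 2: S(add(Z, mul(SSSZ, SSSZ)))
  step 3: S(mul(SSSZ, SSSZ))
  step 4: S(add(SSSZ, mul(SSZ, SSSZ)))
  step 5: S(S(add(SSZ, mul(SSZ, SSSZ))))
  step 6: S(S(S(add(SZ, mul(SSZ, SSSZ)))))
  step 7: S(S(S(S(add(Z, mul(SSZ, SSSZ))))))
  step 8: S(S(S(S(mul(SSZ, SSSZ)))))
  step 9: S(S(S(S(add(SSSZ, mul(SZ, SSSZ))))))
  step 10: S(S(S(S(S(add(SSZ, mul(SZ, SSSZ)))))))
  step 11: S(S(S(S(S(S(add(SZ, mul(SZ, SSSZ))))))))
  step 12: S(S(S(S(S(S(S(add(Z, mul(SZ, SSSZ)))))))))
  step 13: S(S(S(S(S(S(S(mul(SZ, SSSZ))))))))
  step 14: S(S(S(S(S(S(S(add(SSSZ, mul(Z, SSSZ)))))))))
  step 15: S(S(S(S(S(S(S(S(add(SSZ, mul(Z, SSSZ))))))))))
  step 16: S(S(S(S(S(S(S(S(S(add(SZ, mul(Z, SSSZ)))))))))))
  step 17: S(S(S(S(S(S(S(S(S(S(add(Z, mul(Z, SSSZ))))))))))))
  step 18: S(S(S(S(S(S(S(S(S(S(mul(Z, SSSZ)))))))))))
  step 19: S^10(Z)

Answer: DIFFERENT — A ⇓ S^8(Z), B ⇓ S^10(Z)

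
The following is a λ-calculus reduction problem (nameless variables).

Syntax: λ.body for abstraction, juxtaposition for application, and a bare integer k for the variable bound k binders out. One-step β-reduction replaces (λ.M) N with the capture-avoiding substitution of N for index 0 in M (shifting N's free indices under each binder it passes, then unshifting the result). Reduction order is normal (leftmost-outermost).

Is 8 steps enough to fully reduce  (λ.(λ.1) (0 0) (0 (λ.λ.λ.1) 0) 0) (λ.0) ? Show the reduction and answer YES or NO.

  start: (λ.(λ.1) (0 0) (0 (λ.λ.λ.1) 0) 0) (λ.0)
  →1  (λ.λ.0) ((λ.0) (λ.0)) ((λ.0) (λ.λ.λ.1) (λ.0)) (λ.0)
  →2  (λ.0) ((λ.0) (λ.λ.λ.1) (λ.0)) (λ.0)
  →3  (λ.0) (λ.λ.λ.1) (λ.0) (λ.0)
  →4  (λ.λ.λ.1) (λ.0) (λ.0)
  →5  (λ.λ.1) (λ.0)
  →6  λ.λ.0

Answer: YES — reaches normal form λ.λ.0 in 6 ≤ 8 steps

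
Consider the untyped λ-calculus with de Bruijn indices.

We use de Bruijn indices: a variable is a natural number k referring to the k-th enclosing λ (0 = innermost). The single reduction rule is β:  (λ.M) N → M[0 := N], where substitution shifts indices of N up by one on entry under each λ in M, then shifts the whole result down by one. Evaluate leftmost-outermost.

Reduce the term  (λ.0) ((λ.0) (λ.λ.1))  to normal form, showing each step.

  start: (λ.0) ((λ.0) (λ.λ.1))
  step 1: (λ.0) (λ.λ.1)
  step 2: λ.λ.1

Answer: normal form = λ.λ.1  (in 2 steps)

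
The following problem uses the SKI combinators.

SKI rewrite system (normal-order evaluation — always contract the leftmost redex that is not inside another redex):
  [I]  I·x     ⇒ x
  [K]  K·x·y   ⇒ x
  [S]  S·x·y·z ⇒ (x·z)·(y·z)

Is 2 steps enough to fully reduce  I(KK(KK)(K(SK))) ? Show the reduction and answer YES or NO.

  start: I(KK(KK)(K(SK)))
  [1] KK(KK)(K(SK))
  [2] K(K(SK))

Answer: YES — reaches normal form K(K(SK)) in 2 ≤ 2 steps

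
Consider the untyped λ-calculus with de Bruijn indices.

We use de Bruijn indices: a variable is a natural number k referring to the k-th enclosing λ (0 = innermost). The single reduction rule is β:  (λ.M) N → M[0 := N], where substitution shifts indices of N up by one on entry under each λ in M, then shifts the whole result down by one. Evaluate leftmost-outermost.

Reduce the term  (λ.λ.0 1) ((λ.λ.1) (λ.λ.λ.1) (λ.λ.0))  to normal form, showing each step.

  start: (λ.λ.0 1) ((λ.λ.1) (λ.λ.λ.1) (λ.λ.0))
  →1  λ.0 ((λ.λ.1) (λ.λ.λ.1) (λ.λ.0))
  →2  λ.0 ((λ.λ.λ.λ.1) (λ.λ.0))
  →3  λ.0 (λ.λ.λ.1)

Answer: normal form = λ.0 (λ.λ.λ.1)  (in 3 steps)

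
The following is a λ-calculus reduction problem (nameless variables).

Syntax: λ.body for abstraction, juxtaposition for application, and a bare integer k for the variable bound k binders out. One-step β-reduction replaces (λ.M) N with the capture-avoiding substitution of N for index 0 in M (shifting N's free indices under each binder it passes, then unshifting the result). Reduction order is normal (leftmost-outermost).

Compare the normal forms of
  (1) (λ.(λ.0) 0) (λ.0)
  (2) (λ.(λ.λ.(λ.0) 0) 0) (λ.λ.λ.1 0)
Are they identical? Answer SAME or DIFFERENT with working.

Answer: SAME — A ⇓ λ.0, B ⇓ λ.0

Working:
Term A:
  start: (λ.(λ.0) 0) (λ.0)
  [1] (λ.0) (λ.0)
  [2] λ.0

Term B:
  start: (λ.(λ.λ.(λ.0) 0) 0) (λ.λ.λ.1 0)
  [1] (λ.λ.(λ.0) 0) (λ.λ.λ.1 0)
  [2] λ.(λ.0) 0
  [3] λ.0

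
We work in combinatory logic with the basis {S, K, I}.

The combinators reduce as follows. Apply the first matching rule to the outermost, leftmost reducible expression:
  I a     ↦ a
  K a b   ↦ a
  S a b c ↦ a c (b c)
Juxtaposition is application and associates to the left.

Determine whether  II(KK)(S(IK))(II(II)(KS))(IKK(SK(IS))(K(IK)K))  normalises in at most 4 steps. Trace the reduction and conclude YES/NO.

Answer: NO — after 4 steps the term is II(II)(KS), not yet normal

Working:
  start: II(KK)(S(IK))(II(II)(KS))(IKK(SK(IS))(K(IK)K))
  →1  I(KK)(S(IK))(II(II)(KS))(IKK(SK(IS))(K(IK)K))
  →2  KK(S(IK))(II(II)(KS))(IKK(SK(IS))(K(IK)K))
  →3  K(II(II)(KS))(IKK(SK(IS))(K(IK)K))
  →4  II(II)(KS)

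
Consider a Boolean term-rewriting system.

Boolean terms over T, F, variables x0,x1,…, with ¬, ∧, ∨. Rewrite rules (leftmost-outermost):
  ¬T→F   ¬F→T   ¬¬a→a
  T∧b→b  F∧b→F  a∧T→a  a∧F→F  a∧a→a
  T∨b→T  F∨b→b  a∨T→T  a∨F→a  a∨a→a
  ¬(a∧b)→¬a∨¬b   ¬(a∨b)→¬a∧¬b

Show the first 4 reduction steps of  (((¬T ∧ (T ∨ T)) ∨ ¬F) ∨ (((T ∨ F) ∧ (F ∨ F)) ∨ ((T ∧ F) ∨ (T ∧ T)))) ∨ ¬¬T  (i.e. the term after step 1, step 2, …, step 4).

  start: (((¬T ∧ (T ∨ T)) ∨ ¬F) ∨ (((T ∨ F) ∧ (F ∨ F)) ∨ ((T ∧ F) ∨ (T ∧ T)))) ∨ ¬¬T
  step 1: (((F ∧ (T ∨ T)) ∨ ¬F) ∨ (((T ∨ F) ∧ (F ∨ F)) ∨ ((T ∧ F) ∨ (T ∧ T)))) ∨ ¬¬T
  step 2: ((F ∨ ¬F) ∨ (((T ∨ F) ∧ (F ∨ F)) ∨ ((T ∧ F) ∨ (T ∧ T)))) ∨ ¬¬T
  step 3: (¬F ∨ (((T ∨ F) ∧ (F ∨ F)) ∨ ((T ∧ F) ∨ (T ∧ T)))) ∨ ¬¬T
  step 4: (T ∨ (((T ∨ F) ∧ (F ∨ F)) ∨ ((T ∧ F) ∨ (T ∧ T)))) ∨ ¬¬T

Answer: after 4 steps: (T ∨ (((T ∨ F) ∧ (F ∨ F)) ∨ ((T ∧ F) ∨ (T ∧ T)))) ∨ ¬¬T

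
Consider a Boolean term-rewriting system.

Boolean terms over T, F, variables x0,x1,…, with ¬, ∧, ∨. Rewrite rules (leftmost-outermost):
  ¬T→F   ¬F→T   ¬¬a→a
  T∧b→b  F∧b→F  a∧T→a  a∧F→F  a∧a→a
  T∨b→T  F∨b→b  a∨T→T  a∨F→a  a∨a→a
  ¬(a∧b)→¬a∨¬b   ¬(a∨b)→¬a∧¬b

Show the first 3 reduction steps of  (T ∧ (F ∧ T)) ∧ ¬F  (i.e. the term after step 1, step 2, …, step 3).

Answer: after 3 steps: F

Working:
  start: (T ∧ (F ∧ T)) ∧ ¬F
  step 1: (F ∧ T) ∧ ¬F
  step 2: F ∧ ¬F
  step 3: F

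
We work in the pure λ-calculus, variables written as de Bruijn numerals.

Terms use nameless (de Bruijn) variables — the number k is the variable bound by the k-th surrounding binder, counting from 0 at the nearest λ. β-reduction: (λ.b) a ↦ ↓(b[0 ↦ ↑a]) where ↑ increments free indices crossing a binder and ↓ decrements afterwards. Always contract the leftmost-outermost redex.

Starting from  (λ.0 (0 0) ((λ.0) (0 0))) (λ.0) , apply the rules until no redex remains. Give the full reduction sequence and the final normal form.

Answer: normal form = λ.0  (in 6 steps)

Reduction:
  start: (λ.0 (0 0) ((λ.0) (0 0))) (λ.0)
  [1] (λ.0) ((λ.0) (λ.0)) ((λ.0) ((λ.0) (λ.0)))
  [2] (λ.0) (λ.0) ((λ.0) ((λ.0) (λ.0)))
  [3] (λ.0) ((λ.0) ((λ.0) (λ.0)))
  [4] (λ.0) ((λ.0) (λ.0))
  [5] (λ.0) (λ.0)
  [6] λ.0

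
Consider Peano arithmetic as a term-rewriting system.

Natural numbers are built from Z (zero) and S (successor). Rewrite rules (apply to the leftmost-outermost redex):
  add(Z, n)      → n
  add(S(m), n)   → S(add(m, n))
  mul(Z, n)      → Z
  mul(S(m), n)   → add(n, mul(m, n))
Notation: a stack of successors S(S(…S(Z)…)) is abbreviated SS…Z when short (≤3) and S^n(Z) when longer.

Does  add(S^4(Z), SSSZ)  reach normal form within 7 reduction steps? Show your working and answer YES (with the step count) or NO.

  start: add(S^4(Z), SSSZ)
  →1  S(add(SSSZ, SSSZ))
  →2  S(S(add(SSZ, SSSZ)))
  →3  S(S(S(add(SZ, SSSZ))))
  →4  S(S(S(S(add(Z, SSSZ)))))
  →5  S^7(Z)

Answer: YES — reaches normal form S^7(Z) in 5 ≤ 7 steps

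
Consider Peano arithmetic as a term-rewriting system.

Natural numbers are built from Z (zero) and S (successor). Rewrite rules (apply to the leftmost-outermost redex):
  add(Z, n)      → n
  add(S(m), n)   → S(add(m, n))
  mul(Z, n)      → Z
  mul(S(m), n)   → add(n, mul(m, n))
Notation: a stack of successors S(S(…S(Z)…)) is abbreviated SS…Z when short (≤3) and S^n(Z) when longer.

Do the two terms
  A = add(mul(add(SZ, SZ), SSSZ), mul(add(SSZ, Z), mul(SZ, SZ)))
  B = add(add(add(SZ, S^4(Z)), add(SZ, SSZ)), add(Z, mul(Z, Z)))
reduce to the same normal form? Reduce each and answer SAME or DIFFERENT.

Term A:
  start: add(mul(add(SZ, SZ), SSSZ), mul(add(SSZ, Z), mul(SZ, SZ)))
  step 1: add(mul(S(add(Z, SZ)), SSSZ), mul(add(SSZ, Z), mul(SZ, SZ)))
  step 2: add(add(SSSZ, mul(add(Z, SZ), SSSZ)), mul(add(SSZ, Z), mul(SZ, SZ)))
  step 3: add(S(add(SSZ, mul(add(Z, SZ), SSSZ))), mul(add(SSZ, Z), mul(SZ, SZ)))
  step 4: S(add(add(SSZ, mul(add(Z, SZ), SSSZ)), mul(add(SSZ, Z), mul(SZ, SZ))))
  step 5: S(add(S(add(SZ, mul(add(Z, SZ), SSSZ))), mul(add(SSZ, Z), mul(SZ, SZ))))
  step 6: S(S(add(add(SZ, mul(add(Z, SZ), SSSZ)), mul(add(SSZ, Z), mul(SZ, SZ)))))
  step 7: S(S(add(S(add(Z, mul(add(Z, SZ), SSSZ))), mul(add(SSZ, Z), mul(SZ, SZ)))))
  step 8: S(S(S(add(add(Z, mul(add(Z, SZ), SSSZ)), mul(add(SSZ, Z), mul(SZ, SZ))))))
  step 9: S(S(S(add(mul(add(Z, SZ), SSSZ), mul(add(SSZ, Z), mul(SZ, SZ))))))
  step 10: S(S(S(add(mul(SZ, SSSZ), mul(add(SSZ, Z), mul(SZ, SZ))))))
  step 11: S(S(S(add(add(SSSZ, mul(Z, SSSZ)), mul(add(SSZ, Z), mul(SZ, SZ))))))
  step 12: S(S(S(add(S(add(SSZ, mul(Z, SSSZ))), mul(add(SSZ, Z), mul(SZ, SZ))))))
  step 13: S(S(S(S(add(add(SSZ, mul(Z, SSSZ)), mul(add(SSZ, Z), mul(SZ, SZ)))))))
  step 14: S(S(S(S(add(S(add(SZ, mul(Z, SSSZ))), mul(add(SSZ, Z), mul(SZ, SZ)))))))
  step 15: S(S(S(S(S(add(add(SZ, mul(Z, SSSZ)), mul(add(SSZ, Z), mul(SZ, SZ))))))))
  step 16: S(S(S(S(S(add(S(add(Z, mul(Z, SSSZ))), mul(add(SSZ, Z), mul(SZ, SZ))))))))
  step 17: S(S(S(S(S(S(add(add(Z, mul(Z, SSSZ)), mul(add(SSZ, Z), mul(SZ, SZ)))))))))
  step 18: S(S(S(S(S(S(add(mul(Z, SSSZ), mul(add(SSZ, Z), mul(SZ, SZ)))))))))
  step 19: S(S(S(S(S(S(add(Z, mul(add(SSZ, Z), mul(SZ, SZ)))))))))
  step 20: S(S(S(S(S(S(mul(add(SSZ, Z), mul(SZ, SZ))))))))
  step 21: S(S(S(S(S(S(mul(S(add(SZ, Z)), mul(SZ, SZ))))))))
  step 22: S(S(S(S(S(S(add(mul(SZ, SZ), mul(add(SZ, Z), mul(SZ, SZ)))))))))
  step 23: S(S(S(S(S(S(add(add(SZ, mul(Z, SZ)), mul(add(SZ, Z), mul(SZ, SZ)))))))))
  step 24: S(S(S(S(S(S(add(S(add(Z, mul(Z, SZ))), mul(add(SZ, Z), mul(SZ, SZ)))))))))
  step 25: S(S(S(S(S(S(S(add(add(Z, mul(Z, SZ)), mul(add(SZ, Z), mul(SZ, SZ))))))))))
  step 26: S(S(S(S(S(S(S(add(mul(Z, SZ), mul(add(SZ, Z), mul(SZ, SZ))))))))))
  step 27: S(S(S(S(S(S(S(add(Z, mul(add(SZ, Z), mul(SZ, SZ))))))))))
  step 28: S(S(S(S(S(S(S(mul(add(SZ, Z), mul(SZ, SZ)))))))))
  step 29: S(S(S(S(S(S(S(mul(S(add(Z, Z)), mul(SZ, SZ)))))))))
  step 30: S(S(S(S(S(S(S(add(mul(SZ, SZ), mul(add(Z, Z), mul(SZ, SZ))))))))))
  step 31: S(S(S(S(S(S(S(add(add(SZ, mul(Z, SZ)), mul(add(Z, Z), mul(SZ, SZ))))))))))
  step 32: S(S(S(S(S(S(S(add(S(add(Z, mul(Z, SZ))), mul(add(Z, Z), mul(SZ, SZ))))))))))
  step 33: S(S(S(S(S(S(S(S(add(add(Z, mul(Z, SZ)), mul(add(Z, Z), mul(SZ, SZ)))))))))))
  step 34: S(S(S(S(S(S(S(S(add(mul(Z, SZ), mul(add(Z, Z), mul(SZ, SZ)))))))))))
  step 35: S(S(S(S(S(S(S(S(add(Z, mul(add(Z, Z), mul(SZ, SZ)))))))))))
  step 36: S(S(S(S(S(S(S(S(mul(add(Z, Z), mul(SZ, SZ))))))))))
  step 37: S(S(S(S(S(S(S(S(mul(Z, mul(SZ, SZ))))))))))
  step 38: S^8(Z)

Term B:
  start: add(add(add(SZ, S^4(Z)), add(SZ, SSZ)), add(Z, mul(Z, Z)))
  step 1: add(add(S(add(Z, S^4(Z))), add(SZ, SSZ)), add(Z, mul(Z, Z)))
  step 2: add(S(add(add(Z, S^4(Z)), add(SZ, SSZ))), add(Z, mul(Z, Z)))
  step 3: S(add(add(add(Z, S^4(Z)), add(SZ, SSZ)), add(Z, mul(Z, Z))))
  step 4: S(add(add(S^4(Z), add(SZ, SSZ)), add(Z, mul(Z, Z))))
  step 5: S(add(S(add(SSSZ, add(SZ, SSZ))), add(Z, mul(Z, Z))))
  step 6: S(S(add(add(SSSZ, add(SZ, SSZ)), add(Z, mul(Z, Z)))))
  step 7: S(S(add(S(add(SSZ, add(SZ, SSZ))), add(Z, mul(Z, Z)))))
  step 8: S(S(S(add(add(SSZ, add(SZ, SSZ)), add(Z, mul(Z, Z))))))
  step 9: S(S(S(add(S(add(SZ, add(SZ, SSZ))), add(Z, mul(Z, Z))))))
  step 10: S(S(S(S(add(add(SZ, add(SZ, SSZ)), add(Z, mul(Z, Z)))))))
  step 11: S(S(S(S(add(S(add(Z, add(SZ, SSZ))), add(Z, mul(Z, Z)))))))
  step 12: S(S(S(S(S(add(add(Z, add(SZ, SSZ)), add(Z, mul(Z, Z))))))))
  step 13: S(S(S(S(S(add(add(SZ, SSZ), add(Z, mul(Z, Z))))))))
  step 14: S(S(S(S(S(add(S(add(Z, SSZ)), add(Z, mul(Z, Z))))))))
  step 15: S(S(S(S(S(S(add(add(Z, SSZ), add(Z, mul(Z, Z)))))))))
  step 16: S(S(S(S(S(S(add(SSZ, add(Z, mul(Z, Z)))))))))
  step 17: S(S(S(S(S(S(S(add(SZ, add(Z, mul(Z, Z))))))))))
  step 18: S(S(S(S(S(S(S(S(add(Z, add(Z, mul(Z, Z)))))))))))
  step 19: S(S(S(S(S(S(S(S(add(Z, mul(Z, Z))))))))))
  step 20: S(S(S(S(S(S(S(S(mul(Z, Z)))))))))
  step 21: S^8(Z)

Answer: SAME — A ⇓ S^8(Z), B ⇓ S^8(Z)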